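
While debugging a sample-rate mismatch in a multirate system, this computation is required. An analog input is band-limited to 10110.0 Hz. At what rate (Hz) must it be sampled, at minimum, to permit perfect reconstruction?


The Nyquist rate is twice the maximum frequency component.
fs_min = 2 * fmax
      = 2 * 10110.0
      = 20220.0 Hz

20220.0


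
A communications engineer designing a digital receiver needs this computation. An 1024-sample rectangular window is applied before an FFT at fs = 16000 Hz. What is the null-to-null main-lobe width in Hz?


Main lobe width for a rectangular window:
Width = 2 * fs / N
      = 2 * 16000 / 1024
      = 32000 / 1024
      = 31.25 Hz

31.25 Hz


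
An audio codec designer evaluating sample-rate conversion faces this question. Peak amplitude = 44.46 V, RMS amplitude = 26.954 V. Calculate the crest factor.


Crest factor is the ratio of peak to RMS:
CF = V_peak / V_rms
   = 44.46 / 26.954
   = 1.6495

1.6495


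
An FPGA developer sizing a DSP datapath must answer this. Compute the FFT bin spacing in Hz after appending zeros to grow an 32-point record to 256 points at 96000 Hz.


Frequency resolution after zero-padding:
N_padded = 32 * 8 = 256
df = fs / N_padded
   = 96000 / 256
   = 375.0 Hz

375.0 Hz


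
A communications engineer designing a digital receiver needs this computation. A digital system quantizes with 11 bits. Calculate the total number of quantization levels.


Number of quantization levels = 2^N
= 2^11
= 2048

2048


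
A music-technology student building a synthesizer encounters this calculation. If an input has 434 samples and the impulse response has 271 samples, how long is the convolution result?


Linear convolution output length:
L = N + M - 1
  = 434 + 271 - 1
  = 704 samples

704


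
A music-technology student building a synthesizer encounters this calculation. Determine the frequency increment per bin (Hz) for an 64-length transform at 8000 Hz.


DFT frequency resolution:
df = fs / N
   = 8000 / 64
   = 125.0 Hz

125.0 Hz


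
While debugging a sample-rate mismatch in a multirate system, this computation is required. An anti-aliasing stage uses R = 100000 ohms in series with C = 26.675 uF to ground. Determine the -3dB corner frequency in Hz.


Cutoff frequency of a first-order RC filter:
fc = 1 / (2 * pi * R * C)
C = 26.675 uF = 2.6675e-05 F
fc = 1 / (2 * pi * 100000 * 2.6675e-05)
   = 1 / 16.760396806902
   = 0.059664 Hz

0.059664 Hz


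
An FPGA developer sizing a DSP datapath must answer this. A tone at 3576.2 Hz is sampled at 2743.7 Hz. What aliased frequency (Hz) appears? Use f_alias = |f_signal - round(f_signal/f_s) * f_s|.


Compute the nearest integer multiple of fs to the signal:
n = round(3576.2 / 2743.7) = 1
f_alias = |3576.2 - 1 * 2743.7|
        = |3576.2 - 2743.7|
        = 832.5 Hz

832.5


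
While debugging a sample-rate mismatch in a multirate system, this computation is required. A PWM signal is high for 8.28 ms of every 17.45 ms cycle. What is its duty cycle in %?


Duty cycle as a percentage:
DC = (t_on / T) * 100
   = (8.28 / 17.45) * 100
   = 0.474499 * 100
   = 47.45 %

47.45 %


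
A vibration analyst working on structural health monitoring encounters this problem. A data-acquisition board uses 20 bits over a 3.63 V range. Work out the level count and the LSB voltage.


Step 1 — number of quantization levels:
L = 2^N = 2^20 = 1048576

Step 2 — LSB step size:
delta = Vfs / L
      = 3.63 / 1048576
      = 3.46e-06 V

Levels = 1048576; step size = 3.46e-06 V


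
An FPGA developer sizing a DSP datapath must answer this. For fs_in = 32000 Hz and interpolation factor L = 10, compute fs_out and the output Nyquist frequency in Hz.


Step 1 — output sample rate after interpolation by L:
fs_out = L * fs_in = 10 * 32000 = 320000 Hz

Step 2 — Nyquist frequency of the output stream:
f_Nyq = fs_out / 2 = 320000 / 2 = 160000.0 Hz

fs_out = 320000 Hz; f_Nyquist = 160000.0 Hz


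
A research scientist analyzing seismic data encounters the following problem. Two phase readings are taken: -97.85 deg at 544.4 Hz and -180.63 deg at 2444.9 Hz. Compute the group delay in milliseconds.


Group delay from phase difference:
tau = -d(phi)/d(omega)
d(phi) = -82.78 deg = -1.444784 rad
d(omega) = 2*pi*(2444.9 - 544.4) = 11941.1937 rad/s
tau = -(-1.444784) / 11941.1937
    = 0.121 ms

0.121 ms


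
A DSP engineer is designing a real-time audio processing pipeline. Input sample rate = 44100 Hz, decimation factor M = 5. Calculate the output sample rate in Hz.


Decimation reduces the sample rate:
fs_out = fs_in / M
       = 44100 / 5
       = 8820.0 Hz

8820.0 Hz


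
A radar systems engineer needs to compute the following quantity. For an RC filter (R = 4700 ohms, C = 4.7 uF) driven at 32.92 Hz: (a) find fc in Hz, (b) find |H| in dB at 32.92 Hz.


Step 1 — cutoff frequency:
fc = 1 / (2*pi*R*C)
C = 4.7 uF = 4.7e-06 F
fc = 1 / (2*pi*4700*4.7e-06)
   = 7.20484 Hz

Step 2 — magnitude at f = 32.92 Hz:
|H(f)| = 1 / sqrt(1 + (f/fc)^2)
f/fc = 32.92 / 7.20484 = 4.569151
|H| = 1 / sqrt(1 + 20.877141) = 0.2137985
|H|_dB = 20*log10(0.2137985) = -13.4 dB

fc = 7.20484 Hz; |H(32.92 Hz)| = -13.4 dB


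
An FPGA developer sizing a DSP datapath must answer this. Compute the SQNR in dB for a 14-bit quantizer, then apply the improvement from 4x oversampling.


Step 1 — baseline SQNR at Nyquist:
SQNR_base = 6.02*N + 1.76
          = 6.02*14 + 1.76
          = 86.04 dB

Step 2 — oversampling processing gain:
G = 10*log10(OSR) = 10*log10(4) = 6.02 dB

Step 3 — total:
SQNR_total = 86.04 + 6.02 = 92.06 dB

Base SQNR = 86.04 dB; oversampled SQNR = 92.06 dB


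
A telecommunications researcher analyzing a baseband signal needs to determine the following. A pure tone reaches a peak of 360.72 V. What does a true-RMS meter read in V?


RMS voltage for a sinusoidal waveform:
V_rms = V_peak / sqrt(2)
      = 360.72 / 1.414214
      = 255.068 V

255.068 V


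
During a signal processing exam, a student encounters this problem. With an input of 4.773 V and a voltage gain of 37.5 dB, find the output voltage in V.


Output voltage from dB gain:
V_out = V_in * 10^(gain_dB / 20)
      = 4.773 * 10^(37.5 / 20)
      = 4.773 * 74.989421
      = 357.9245 V

357.9245 V


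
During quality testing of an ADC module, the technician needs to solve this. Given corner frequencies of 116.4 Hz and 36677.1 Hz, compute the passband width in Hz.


Bandwidth is the difference of -3dB frequencies:
BW = f_high - f_low
   = 36677.1 - 116.4
   = 36560.7 Hz

36560.7 Hz


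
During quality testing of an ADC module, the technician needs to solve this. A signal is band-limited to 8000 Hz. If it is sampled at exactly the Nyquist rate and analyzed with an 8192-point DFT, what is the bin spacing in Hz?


Step 1 — Nyquist sampling rate:
fs = 2 * fmax = 2 * 8000 = 16000 Hz

Step 2 — DFT bin spacing:
df = fs / N = 16000 / 8192 = 1.9531 Hz

1.9531 Hz


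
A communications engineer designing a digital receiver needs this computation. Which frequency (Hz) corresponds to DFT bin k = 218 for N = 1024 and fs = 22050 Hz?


Frequency of DFT bin k:
f_k = k * fs / N
    = 218 * 22050 / 1024
    = 4806900 / 1024
    = 4694.238 Hz

4694.238 Hz


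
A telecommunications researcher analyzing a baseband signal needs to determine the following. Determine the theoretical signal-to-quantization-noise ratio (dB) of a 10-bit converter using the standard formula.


Theoretical SNR for a full-scale sinusoid:
SNR = 6.02 * N + 1.76
    = 6.02 * 10 + 1.76
    = 60.2 + 1.76
    = 61.96 dB

61.96 dB


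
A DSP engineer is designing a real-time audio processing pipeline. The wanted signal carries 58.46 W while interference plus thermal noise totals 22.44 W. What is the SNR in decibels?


SNR in decibels:
SNR = 10 * log10(Ps / Pn)
    = 10 * log10(58.46 / 22.44)
    = 10 * log10(2.6052)
    = 10 * 0.4158
    = 4.16 dB

4.16 dB


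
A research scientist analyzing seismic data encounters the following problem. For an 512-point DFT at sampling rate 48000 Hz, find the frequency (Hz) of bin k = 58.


Frequency of DFT bin k:
f_k = k * fs / N
    = 58 * 48000 / 512
    = 2784000 / 512
    = 5437.5 Hz

5437.5 Hz


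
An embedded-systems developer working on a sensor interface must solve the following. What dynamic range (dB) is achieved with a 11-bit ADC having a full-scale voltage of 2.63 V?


Dynamic range from full-scale to LSB:
V_min = V_max / 2^bits = 2.63 / 2^11
DR = 20 * log10(V_max / V_min)
   = 20 * log10(2^11)
   = 20 * 11 * log10(2)
   = 66.23 dB

66.23 dB


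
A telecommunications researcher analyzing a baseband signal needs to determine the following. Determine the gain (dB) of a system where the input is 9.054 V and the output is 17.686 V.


Voltage gain in dB:
G = 20 * log10(Vout / Vin)
  = 20 * log10(17.686 / 9.054)
  = 20 * log10(1.953391)
  = 20 * 0.290789
  = 5.82 dB

5.82 dB


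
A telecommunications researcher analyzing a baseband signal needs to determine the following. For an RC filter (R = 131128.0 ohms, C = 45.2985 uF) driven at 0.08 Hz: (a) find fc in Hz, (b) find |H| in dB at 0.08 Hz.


Step 1 — cutoff frequency:
fc = 1 / (2*pi*R*C)
C = 45.2985 uF = 4.52985e-05 F
fc = 1 / (2*pi*131128.0*4.52985e-05)
   = 0.0267942 Hz

Step 2 — magnitude at f = 0.08 Hz:
|H(f)| = 1 / sqrt(1 + (f/fc)^2)
f/fc = 0.08 / 0.0267942 = 2.985721
|H| = 1 / sqrt(1 + 8.91453) = 0.3175879
|H|_dB = 20*log10(0.3175879) = -9.96 dB

fc = 0.0267942 Hz; |H(0.08 Hz)| = -9.96 dB


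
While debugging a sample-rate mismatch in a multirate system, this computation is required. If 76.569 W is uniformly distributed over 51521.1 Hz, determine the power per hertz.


Power spectral density:
PSD = P / BW
    = 76.569 / 51521.1
    = 0.00148617 W/Hz

0.00148617 W/Hz


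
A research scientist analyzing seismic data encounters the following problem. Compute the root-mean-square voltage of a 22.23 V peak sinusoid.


RMS voltage for a sinusoidal waveform:
V_rms = V_peak / sqrt(2)
      = 22.23 / 1.414214
      = 15.719 V

15.719 V


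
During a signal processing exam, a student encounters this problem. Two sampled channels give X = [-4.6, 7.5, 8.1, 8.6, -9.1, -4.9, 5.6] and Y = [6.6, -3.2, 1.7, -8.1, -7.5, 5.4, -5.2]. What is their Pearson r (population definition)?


Pearson correlation coefficient (population):
r = cov(X,Y) / (std(X) * std(Y))
Mean X = 1.6, Mean Y = -1.4714
Cov(X,Y) = -11.585714
Std(X) = 6.940976, Std(Y) = 5.600947
r = -0.298

-0.298


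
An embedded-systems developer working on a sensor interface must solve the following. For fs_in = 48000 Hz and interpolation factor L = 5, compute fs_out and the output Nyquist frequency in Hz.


Step 1 — output sample rate after interpolation by L:
fs_out = L * fs_in = 5 * 48000 = 240000 Hz

Step 2 — Nyquist frequency of the output stream:
f_Nyq = fs_out / 2 = 240000 / 2 = 120000.0 Hz

fs_out = 240000 Hz; f_Nyquist = 120000.0 Hz


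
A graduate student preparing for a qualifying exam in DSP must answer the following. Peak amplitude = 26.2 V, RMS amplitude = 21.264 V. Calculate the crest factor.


Crest factor is the ratio of peak to RMS:
CF = V_peak / V_rms
   = 26.2 / 21.264
   = 1.2321

1.2321


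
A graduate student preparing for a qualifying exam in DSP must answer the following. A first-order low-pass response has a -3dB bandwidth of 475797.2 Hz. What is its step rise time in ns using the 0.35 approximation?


Rise time from bandwidth relationship:
tr = 0.35 / BW
   = 0.35 / 475797.2
   = 7.356075235e-07 s
   = 735.6075 ns

735.6075 ns


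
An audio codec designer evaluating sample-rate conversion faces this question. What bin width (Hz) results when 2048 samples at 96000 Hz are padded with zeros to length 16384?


Frequency resolution after zero-padding:
N_padded = 2048 * 8 = 16384
df = fs / N_padded
   = 96000 / 16384
   = 5.8594 Hz

5.8594 Hz


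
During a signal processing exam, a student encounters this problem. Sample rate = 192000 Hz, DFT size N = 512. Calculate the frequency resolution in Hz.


DFT frequency resolution:
df = fs / N
   = 192000 / 512
   = 375.0 Hz

375.0 Hz


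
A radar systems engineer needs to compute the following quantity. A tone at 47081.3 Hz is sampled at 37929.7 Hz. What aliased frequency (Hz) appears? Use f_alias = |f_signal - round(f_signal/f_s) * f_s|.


Compute the nearest integer multiple of fs to the signal:
n = round(47081.3 / 37929.7) = 1
f_alias = |47081.3 - 1 * 37929.7|
        = |47081.3 - 37929.7|
        = 9151.6 Hz

9151.6


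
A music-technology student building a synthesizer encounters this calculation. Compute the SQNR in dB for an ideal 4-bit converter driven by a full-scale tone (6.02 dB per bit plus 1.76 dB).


Theoretical SNR for a full-scale sinusoid:
SNR = 6.02 * N + 1.76
    = 6.02 * 4 + 1.76
    = 24.08 + 1.76
    = 25.84 dB

25.84 dB


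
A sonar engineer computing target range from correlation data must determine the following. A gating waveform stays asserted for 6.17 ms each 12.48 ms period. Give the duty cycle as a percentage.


Duty cycle as a percentage:
DC = (t_on / T) * 100
   = (6.17 / 12.48) * 100
   = 0.494391 * 100
   = 49.44 %

49.44 %


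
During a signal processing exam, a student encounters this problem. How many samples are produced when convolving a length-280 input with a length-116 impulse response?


Linear convolution output length:
L = N + M - 1
  = 280 + 116 - 1
  = 395 samples

395


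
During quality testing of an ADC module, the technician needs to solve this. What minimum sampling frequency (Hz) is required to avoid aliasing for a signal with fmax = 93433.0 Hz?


The Nyquist rate is twice the maximum frequency component.
fs_min = 2 * fmax
      = 2 * 93433.0
      = 186866.0 Hz

186866.0


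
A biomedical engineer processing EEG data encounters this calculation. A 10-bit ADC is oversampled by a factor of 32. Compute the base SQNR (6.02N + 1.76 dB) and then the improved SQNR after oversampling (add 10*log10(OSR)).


Step 1 — baseline SQNR at Nyquist:
SQNR_base = 6.02*N + 1.76
          = 6.02*10 + 1.76
          = 61.96 dB

Step 2 — oversampling processing gain:
G = 10*log10(OSR) = 10*log10(32) = 15.05 dB

Step 3 — total:
SQNR_total = 61.96 + 15.05 = 77.01 dB

Base SQNR = 61.96 dB; oversampled SQNR = 77.01 dB


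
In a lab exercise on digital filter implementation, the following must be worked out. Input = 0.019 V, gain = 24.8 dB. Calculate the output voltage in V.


Output voltage from dB gain:
V_out = V_in * 10^(gain_dB / 20)
      = 0.019 * 10^(24.8 / 20)
      = 0.019 * 17.378008
      = 0.3302 V

0.3302 V


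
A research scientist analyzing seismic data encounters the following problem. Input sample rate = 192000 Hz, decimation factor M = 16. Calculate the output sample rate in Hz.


Decimation reduces the sample rate:
fs_out = fs_in / M
       = 192000 / 16
       = 12000.0 Hz

12000.0 Hz


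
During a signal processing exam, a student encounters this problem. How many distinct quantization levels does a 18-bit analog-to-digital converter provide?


Number of quantization levels = 2^N
= 2^18
= 262144

262144


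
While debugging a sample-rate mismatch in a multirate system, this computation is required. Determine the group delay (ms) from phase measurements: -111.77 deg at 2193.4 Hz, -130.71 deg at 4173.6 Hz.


Group delay from phase difference:
tau = -d(phi)/d(omega)
d(phi) = -18.94 deg = -0.330565 rad
d(omega) = 2*pi*(4173.6 - 2193.4) = 12441.9635 rad/s
tau = -(-0.330565) / 12441.9635
    = 0.0266 ms

0.0266 ms


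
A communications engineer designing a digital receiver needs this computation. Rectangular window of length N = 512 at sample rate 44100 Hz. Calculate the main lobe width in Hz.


Main lobe width for a rectangular window:
Width = 2 * fs / N
      = 2 * 44100 / 512
      = 88200 / 512
      = 172.266 Hz

172.266 Hz


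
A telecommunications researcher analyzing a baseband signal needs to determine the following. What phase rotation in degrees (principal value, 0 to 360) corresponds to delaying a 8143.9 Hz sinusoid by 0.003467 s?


Phase shift from frequency and time delay:
phi = 360 * f * t_delay
    = 360 * 8143.9 * 0.003467
    = 10164.56 degrees
    mod 360 = 84.56 degrees

84.56 degrees


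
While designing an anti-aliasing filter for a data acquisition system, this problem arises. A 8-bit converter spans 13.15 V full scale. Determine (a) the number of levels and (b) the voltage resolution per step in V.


Step 1 — number of quantization levels:
L = 2^N = 2^8 = 256

Step 2 — LSB step size:
delta = Vfs / L
      = 13.15 / 256
      = 0.05136719 V

Levels = 256; step size = 0.05136719 V


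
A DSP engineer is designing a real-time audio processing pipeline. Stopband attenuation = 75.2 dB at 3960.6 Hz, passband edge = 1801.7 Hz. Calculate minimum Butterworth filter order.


Butterworth filter order formula:
n = log10(10^(A/10) - 1) / (2 * log10(f_stop/f_pass))
10^(75.2/10) - 1 = 33113111.1483
f_stop/f_pass = 3960.6 / 1801.7 = 2.1983
n = 10.9916 -> ceil = 11

11


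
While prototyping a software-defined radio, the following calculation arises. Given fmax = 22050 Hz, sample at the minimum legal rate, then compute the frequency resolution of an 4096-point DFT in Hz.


Step 1 — Nyquist sampling rate:
fs = 2 * fmax = 2 * 22050 = 44100 Hz

Step 2 — DFT bin spacing:
df = fs / N = 44100 / 4096 = 10.7666 Hz

10.7666 Hz


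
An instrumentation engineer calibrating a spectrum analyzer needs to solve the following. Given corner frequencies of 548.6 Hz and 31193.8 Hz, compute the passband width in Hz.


Bandwidth is the difference of -3dB frequencies:
BW = f_high - f_low
   = 31193.8 - 548.6
   = 30645.2 Hz

30645.2 Hz


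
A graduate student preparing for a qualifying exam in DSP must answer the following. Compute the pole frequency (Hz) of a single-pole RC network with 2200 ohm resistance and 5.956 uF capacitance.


Cutoff frequency of a first-order RC filter:
fc = 1 / (2 * pi * R * C)
C = 5.956 uF = 5.956e-06 F
fc = 1 / (2 * pi * 2200 * 5.956e-06)
   = 1 / 0.082329833717036
   = 12.146265 Hz

12.146265 Hz


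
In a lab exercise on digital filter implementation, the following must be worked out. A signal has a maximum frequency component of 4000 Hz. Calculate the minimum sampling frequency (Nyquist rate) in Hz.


The Nyquist rate is twice the maximum frequency component.
fs_min = 2 * fmax
      = 2 * 4000
      = 8000 Hz

8000


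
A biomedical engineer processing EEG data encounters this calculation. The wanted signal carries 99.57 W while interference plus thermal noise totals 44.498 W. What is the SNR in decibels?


SNR in decibels:
SNR = 10 * log10(Ps / Pn)
    = 10 * log10(99.57 / 44.498)
    = 10 * log10(2.2376)
    = 10 * 0.3498
    = 3.5 dB

3.5 dB


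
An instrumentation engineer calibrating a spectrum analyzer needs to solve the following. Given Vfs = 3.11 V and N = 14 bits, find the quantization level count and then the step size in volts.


Step 1 — number of quantization levels:
L = 2^N = 2^14 = 16384

Step 2 — LSB step size:
delta = Vfs / L
      = 3.11 / 16384
      = 0.00018982 V

Levels = 16384; step size = 0.00018982 V


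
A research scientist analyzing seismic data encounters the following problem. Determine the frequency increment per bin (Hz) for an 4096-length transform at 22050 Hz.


DFT frequency resolution:
df = fs / N
   = 22050 / 4096
   = 5.3833 Hz

5.3833 Hz


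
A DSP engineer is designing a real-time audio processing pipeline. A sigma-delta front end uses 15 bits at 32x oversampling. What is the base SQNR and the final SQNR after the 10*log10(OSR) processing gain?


Step 1 — baseline SQNR at Nyquist:
SQNR_base = 6.02*N + 1.76
          = 6.02*15 + 1.76
          = 92.06 dB

Step 2 — oversampling processing gain:
G = 10*log10(OSR) = 10*log10(32) = 15.05 dB

Step 3 — total:
SQNR_total = 92.06 + 15.05 = 107.11 dB

Base SQNR = 92.06 dB; oversampled SQNR = 107.11 dB


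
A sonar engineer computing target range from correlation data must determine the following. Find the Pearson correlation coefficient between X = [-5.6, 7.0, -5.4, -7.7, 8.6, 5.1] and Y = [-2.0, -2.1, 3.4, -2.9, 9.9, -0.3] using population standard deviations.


Pearson correlation coefficient (population):
r = cov(X,Y) / (std(X) * std(Y))
Mean X = 0.3333, Mean Y = 1.0
Cov(X,Y) = 13.68
Std(X) = 6.684726, Std(Y) = 4.481071
r = 0.4567

0.4567


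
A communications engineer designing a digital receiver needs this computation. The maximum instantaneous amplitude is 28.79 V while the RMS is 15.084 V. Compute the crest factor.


Crest factor is the ratio of peak to RMS:
CF = V_peak / V_rms
   = 28.79 / 15.084
   = 1.9086

1.9086


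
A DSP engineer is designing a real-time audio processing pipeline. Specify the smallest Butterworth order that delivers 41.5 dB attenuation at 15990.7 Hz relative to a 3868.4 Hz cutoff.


Butterworth filter order formula:
n = log10(10^(A/10) - 1) / (2 * log10(f_stop/f_pass))
10^(41.5/10) - 1 = 14124.3754
f_stop/f_pass = 15990.7 / 3868.4 = 4.1337
n = 3.3666 -> ceil = 4

4


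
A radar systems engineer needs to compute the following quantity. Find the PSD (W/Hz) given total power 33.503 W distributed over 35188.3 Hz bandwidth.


Power spectral density:
PSD = P / BW
    = 33.503 / 35188.3
    = 0.00095211 W/Hz

0.00095211 W/Hz


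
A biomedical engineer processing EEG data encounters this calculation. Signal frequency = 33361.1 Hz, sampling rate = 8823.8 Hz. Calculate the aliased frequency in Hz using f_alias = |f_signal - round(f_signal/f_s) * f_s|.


Compute the nearest integer multiple of fs to the signal:
n = round(33361.1 / 8823.8) = 4
f_alias = |33361.1 - 4 * 8823.8|
        = |33361.1 - 35295.2|
        = 1934.1 Hz

1934.1


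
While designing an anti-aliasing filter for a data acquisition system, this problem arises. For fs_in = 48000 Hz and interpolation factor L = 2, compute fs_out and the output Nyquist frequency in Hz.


Step 1 — output sample rate after interpolation by L:
fs_out = L * fs_in = 2 * 48000 = 96000 Hz

Step 2 — Nyquist frequency of the output stream:
f_Nyq = fs_out / 2 = 96000 / 2 = 48000.0 Hz

fs_out = 96000 Hz; f_Nyquist = 48000.0 Hz


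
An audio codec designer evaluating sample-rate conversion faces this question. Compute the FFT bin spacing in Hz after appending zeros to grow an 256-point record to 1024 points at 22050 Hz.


Frequency resolution after zero-padding:
N_padded = 256 * 4 = 1024
df = fs / N_padded
   = 22050 / 1024
   = 21.5332 Hz

21.5332 Hz


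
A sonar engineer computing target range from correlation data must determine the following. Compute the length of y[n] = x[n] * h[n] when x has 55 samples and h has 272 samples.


Linear convolution output length:
L = N + M - 1
  = 55 + 272 - 1
  = 326 samples

326


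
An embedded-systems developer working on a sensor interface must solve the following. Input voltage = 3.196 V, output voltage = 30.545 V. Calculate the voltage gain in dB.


Voltage gain in dB:
G = 20 * log10(Vout / Vin)
  = 20 * log10(30.545 / 3.196)
  = 20 * log10(9.557259)
  = 20 * 0.980333
  = 19.61 dB

19.61 dB


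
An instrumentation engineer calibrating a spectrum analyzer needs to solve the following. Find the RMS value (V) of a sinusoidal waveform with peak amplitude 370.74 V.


RMS voltage for a sinusoidal waveform:
V_rms = V_peak / sqrt(2)
      = 370.74 / 1.414214
      = 262.153 V

262.153 V


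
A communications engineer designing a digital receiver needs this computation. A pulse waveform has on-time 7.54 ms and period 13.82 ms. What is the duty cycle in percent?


Duty cycle as a percentage:
DC = (t_on / T) * 100
   = (7.54 / 13.82) * 100
   = 0.545586 * 100
   = 54.56 %

54.56 %


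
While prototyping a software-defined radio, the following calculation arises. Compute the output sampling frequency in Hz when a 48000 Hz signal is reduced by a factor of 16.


Decimation reduces the sample rate:
fs_out = fs_in / M
       = 48000 / 16
       = 3000.0 Hz

3000.0 Hz


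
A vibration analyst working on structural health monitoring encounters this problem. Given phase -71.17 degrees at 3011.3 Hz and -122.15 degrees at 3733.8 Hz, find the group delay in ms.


Group delay from phase difference:
tau = -d(phi)/d(omega)
d(phi) = -50.98 deg = -0.889769 rad
d(omega) = 2*pi*(3733.8 - 3011.3) = 4539.6014 rad/s
tau = -(-0.889769) / 4539.6014
    = 0.196 ms

0.196 ms


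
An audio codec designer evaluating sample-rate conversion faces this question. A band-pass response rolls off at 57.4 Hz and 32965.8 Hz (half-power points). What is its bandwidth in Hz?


Bandwidth is the difference of -3dB frequencies:
BW = f_high - f_low
   = 32965.8 - 57.4
   = 32908.4 Hz

32908.4 Hz


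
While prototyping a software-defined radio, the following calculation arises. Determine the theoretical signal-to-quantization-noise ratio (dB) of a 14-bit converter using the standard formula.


Theoretical SNR for a full-scale sinusoid:
SNR = 6.02 * N + 1.76
    = 6.02 * 14 + 1.76
    = 84.28 + 1.76
    = 86.04 dB

86.04 dB


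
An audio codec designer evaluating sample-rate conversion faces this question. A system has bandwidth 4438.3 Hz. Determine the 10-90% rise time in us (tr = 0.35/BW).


Rise time from bandwidth relationship:
tr = 0.35 / BW
   = 0.35 / 4438.3
   = 7.88590226e-05 s
   = 78.859 us

78.859 us


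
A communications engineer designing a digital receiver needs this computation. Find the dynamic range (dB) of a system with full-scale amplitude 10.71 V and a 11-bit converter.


Dynamic range from full-scale to LSB:
V_min = V_max / 2^bits = 10.71 / 2^11
DR = 20 * log10(V_max / V_min)
   = 20 * log10(2^11)
   = 20 * 11 * log10(2)
   = 66.23 dB

66.23 dB


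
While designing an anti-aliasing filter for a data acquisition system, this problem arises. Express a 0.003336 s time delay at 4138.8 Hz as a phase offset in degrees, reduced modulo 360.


Phase shift from frequency and time delay:
phi = 360 * f * t_delay
    = 360 * 4138.8 * 0.003336
    = 4970.53 degrees
    mod 360 = 290.53 degrees

290.53 degrees


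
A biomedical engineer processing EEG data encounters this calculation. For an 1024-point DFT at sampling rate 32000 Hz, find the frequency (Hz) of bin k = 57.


Frequency of DFT bin k:
f_k = k * fs / N
    = 57 * 32000 / 1024
    = 1824000 / 1024
    = 1781.25 Hz

1781.25 Hz


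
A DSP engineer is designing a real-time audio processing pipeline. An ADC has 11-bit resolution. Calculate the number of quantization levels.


Number of quantization levels = 2^N
= 2^11
= 2048

2048


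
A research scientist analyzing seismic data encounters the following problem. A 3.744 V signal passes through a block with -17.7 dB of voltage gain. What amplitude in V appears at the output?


Output voltage from dB gain:
V_out = V_in * 10^(gain_dB / 20)
      = 3.744 * 10^(-17.7 / 20)
      = 3.744 * 0.130317
      = 0.4879 V

0.4879 V


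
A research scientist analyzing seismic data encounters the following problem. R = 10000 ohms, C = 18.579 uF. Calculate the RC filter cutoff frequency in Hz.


Cutoff frequency of a first-order RC filter:
fc = 1 / (2 * pi * R * C)
C = 18.579 uF = 1.8579e-05 F
fc = 1 / (2 * pi * 10000 * 1.8579e-05)
   = 1 / 1.1673529982209
   = 0.856639 Hz

0.856639 Hz


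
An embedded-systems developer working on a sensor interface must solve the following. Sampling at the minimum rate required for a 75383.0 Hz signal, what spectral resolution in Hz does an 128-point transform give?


Step 1 — Nyquist sampling rate:
fs = 2 * fmax = 2 * 75383.0 = 150766.0 Hz

Step 2 — DFT bin spacing:
df = fs / N = 150766.0 / 128 = 1177.8594 Hz

1177.8594 Hz


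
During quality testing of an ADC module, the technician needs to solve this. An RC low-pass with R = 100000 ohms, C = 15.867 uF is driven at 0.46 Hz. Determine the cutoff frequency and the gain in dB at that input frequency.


Step 1 — cutoff frequency:
fc = 1 / (2*pi*R*C)
C = 15.867 uF = 1.5867e-05 F
fc = 1 / (2*pi*100000*1.5867e-05)
   = 0.100306 Hz

Step 2 — magnitude at f = 0.46 Hz:
|H(f)| = 1 / sqrt(1 + (f/fc)^2)
f/fc = 0.46 / 0.100306 = 4.585967
|H| = 1 / sqrt(1 + 21.031093) = 0.2130502
|H|_dB = 20*log10(0.2130502) = -13.43 dB

fc = 0.100306 Hz; |H(0.46 Hz)| = -13.43 dB


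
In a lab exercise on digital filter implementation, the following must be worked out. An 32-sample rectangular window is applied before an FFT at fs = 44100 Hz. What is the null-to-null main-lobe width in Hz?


Main lobe width for a rectangular window:
Width = 2 * fs / N
      = 2 * 44100 / 32
      = 88200 / 32
      = 2756.25 Hz

2756.25 Hz


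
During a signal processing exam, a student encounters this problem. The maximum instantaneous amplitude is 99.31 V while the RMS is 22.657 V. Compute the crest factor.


Crest factor is the ratio of peak to RMS:
CF = V_peak / V_rms
   = 99.31 / 22.657
   = 4.3832

4.3832


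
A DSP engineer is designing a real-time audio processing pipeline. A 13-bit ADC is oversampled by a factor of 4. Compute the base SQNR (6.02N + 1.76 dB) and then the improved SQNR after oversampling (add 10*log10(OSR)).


Step 1 — baseline SQNR at Nyquist:
SQNR_base = 6.02*N + 1.76
          = 6.02*13 + 1.76
          = 80.02 dB

Step 2 — oversampling processing gain:
G = 10*log10(OSR) = 10*log10(4) = 6.02 dB

Step 3 — total:
SQNR_total = 80.02 + 6.02 = 86.04 dB

Base SQNR = 80.02 dB; oversampled SQNR = 86.04 dB


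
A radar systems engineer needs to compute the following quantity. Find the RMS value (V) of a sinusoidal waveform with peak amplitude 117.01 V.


RMS voltage for a sinusoidal waveform:
V_rms = V_peak / sqrt(2)
      = 117.01 / 1.414214
      = 82.739 V

82.739 V


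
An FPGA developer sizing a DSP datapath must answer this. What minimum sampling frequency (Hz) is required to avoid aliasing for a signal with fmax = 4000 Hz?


The Nyquist rate is twice the maximum frequency component.
fs_min = 2 * fmax
      = 2 * 4000
      = 8000 Hz

8000


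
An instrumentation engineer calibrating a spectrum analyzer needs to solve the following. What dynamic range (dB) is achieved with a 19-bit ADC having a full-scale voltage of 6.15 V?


Dynamic range from full-scale to LSB:
V_min = V_max / 2^bits = 6.15 / 2^19
DR = 20 * log10(V_max / V_min)
   = 20 * log10(2^19)
   = 20 * 19 * log10(2)
   = 114.39 dB

114.39 dB


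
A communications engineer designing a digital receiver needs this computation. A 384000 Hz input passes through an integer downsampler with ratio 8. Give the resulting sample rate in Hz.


Decimation reduces the sample rate:
fs_out = fs_in / M
       = 384000 / 8
       = 48000.0 Hz

48000.0 Hz


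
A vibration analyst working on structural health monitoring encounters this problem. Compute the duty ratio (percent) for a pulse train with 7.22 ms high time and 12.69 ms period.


Duty cycle as a percentage:
DC = (t_on / T) * 100
   = (7.22 / 12.69) * 100
   = 0.568952 * 100
   = 56.9 %

56.9 %


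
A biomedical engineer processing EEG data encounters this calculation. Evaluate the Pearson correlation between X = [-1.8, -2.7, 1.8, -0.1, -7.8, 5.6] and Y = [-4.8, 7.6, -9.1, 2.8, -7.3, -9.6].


Pearson correlation coefficient (population):
r = cov(X,Y) / (std(X) * std(Y))
Mean X = -0.8333, Mean Y = -3.4
Cov(X,Y) = -7.06
Std(X) = 4.119331, Std(Y) = 6.423135
r = -0.2668

-0.2668


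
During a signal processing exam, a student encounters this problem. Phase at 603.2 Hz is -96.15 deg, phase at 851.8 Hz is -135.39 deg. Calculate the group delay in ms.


Group delay from phase difference:
tau = -d(phi)/d(omega)
d(phi) = -39.24 deg = -0.684867 rad
d(omega) = 2*pi*(851.8 - 603.2) = 1561.9999 rad/s
tau = -(-0.684867) / 1561.9999
    = 0.4385 ms

0.4385 ms


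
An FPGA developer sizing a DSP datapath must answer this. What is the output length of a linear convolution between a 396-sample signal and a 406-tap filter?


Linear convolution output length:
L = N + M - 1
  = 396 + 406 - 1
  = 801 samples

801


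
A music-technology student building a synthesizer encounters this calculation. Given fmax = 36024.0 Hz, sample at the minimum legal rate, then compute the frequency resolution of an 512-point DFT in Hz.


Step 1 — Nyquist sampling rate:
fs = 2 * fmax = 2 * 36024.0 = 72048.0 Hz

Step 2 — DFT bin spacing:
df = fs / N = 72048.0 / 512 = 140.7188 Hz

140.7188 Hz


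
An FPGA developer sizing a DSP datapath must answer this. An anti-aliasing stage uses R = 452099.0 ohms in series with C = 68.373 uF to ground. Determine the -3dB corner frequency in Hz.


Cutoff frequency of a first-order RC filter:
fc = 1 / (2 * pi * R * C)
C = 68.373 uF = 6.8373e-05 F
fc = 1 / (2 * pi * 452099.0 * 6.8373e-05)
   = 1 / 194.22183393419
   = 0.005149 Hz

0.005149 Hz


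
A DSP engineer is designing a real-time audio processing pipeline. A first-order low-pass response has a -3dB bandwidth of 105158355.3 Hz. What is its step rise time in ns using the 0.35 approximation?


Rise time from bandwidth relationship:
tr = 0.35 / BW
   = 0.35 / 105158355.3
   = 3.328313751e-09 s
   = 3.3283 ns

3.3283 ns


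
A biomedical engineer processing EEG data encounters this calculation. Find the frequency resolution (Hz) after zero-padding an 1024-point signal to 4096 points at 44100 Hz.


Frequency resolution after zero-padding:
N_padded = 1024 * 4 = 4096
df = fs / N_padded
   = 44100 / 4096
   = 10.7666 Hz

10.7666 Hz


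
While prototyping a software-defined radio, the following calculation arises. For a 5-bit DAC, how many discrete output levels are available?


Number of quantization levels = 2^N
= 2^5
= 32

32


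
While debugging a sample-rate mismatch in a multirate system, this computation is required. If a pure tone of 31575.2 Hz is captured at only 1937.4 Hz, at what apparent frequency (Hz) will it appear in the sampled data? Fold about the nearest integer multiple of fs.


Compute the nearest integer multiple of fs to the signal:
n = round(31575.2 / 1937.4) = 16
f_alias = |31575.2 - 16 * 1937.4|
        = |31575.2 - 30998.4|
        = 576.8 Hz

576.8


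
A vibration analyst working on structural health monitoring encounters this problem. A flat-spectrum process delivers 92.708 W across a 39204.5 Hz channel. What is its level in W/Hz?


Power spectral density:
PSD = P / BW
    = 92.708 / 39204.5
    = 0.00236473 W/Hz

0.00236473 W/Hz


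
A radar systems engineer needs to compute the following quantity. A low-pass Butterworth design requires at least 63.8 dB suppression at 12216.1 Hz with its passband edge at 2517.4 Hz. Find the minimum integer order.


Butterworth filter order formula:
n = log10(10^(A/10) - 1) / (2 * log10(f_stop/f_pass))
10^(63.8/10) - 1 = 2398831.919
f_stop/f_pass = 12216.1 / 2517.4 = 4.8527
n = 4.6503 -> ceil = 5

5


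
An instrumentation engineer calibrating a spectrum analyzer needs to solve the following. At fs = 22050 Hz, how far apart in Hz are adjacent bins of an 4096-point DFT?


DFT frequency resolution:
df = fs / N
   = 22050 / 4096
   = 5.3833 Hz

5.3833 Hz


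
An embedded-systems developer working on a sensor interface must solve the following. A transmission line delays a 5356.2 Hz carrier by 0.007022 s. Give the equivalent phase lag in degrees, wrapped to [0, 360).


Phase shift from frequency and time delay:
phi = 360 * f * t_delay
    = 360 * 5356.2 * 0.007022
    = 13540.05 degrees
    mod 360 = 220.05 degrees

220.05 degrees


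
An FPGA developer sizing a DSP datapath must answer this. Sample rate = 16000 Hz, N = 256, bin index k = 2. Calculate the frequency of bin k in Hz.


Frequency of DFT bin k:
f_k = k * fs / N
    = 2 * 16000 / 256
    = 32000 / 256
    = 125.0 Hz

125.0 Hz


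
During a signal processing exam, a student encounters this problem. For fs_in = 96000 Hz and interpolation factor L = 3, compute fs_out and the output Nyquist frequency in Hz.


Step 1 — output sample rate after interpolation by L:
fs_out = L * fs_in = 3 * 96000 = 288000 Hz

Step 2 — Nyquist frequency of the output stream:
f_Nyq = fs_out / 2 = 288000 / 2 = 144000.0 Hz

fs_out = 288000 Hz; f_Nyquist = 144000.0 Hz


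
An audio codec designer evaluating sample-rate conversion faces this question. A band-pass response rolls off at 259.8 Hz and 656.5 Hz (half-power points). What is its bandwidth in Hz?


Bandwidth is the difference of -3dB frequencies:
BW = f_high - f_low
   = 656.5 - 259.8
   = 396.7 Hz

396.7 Hz


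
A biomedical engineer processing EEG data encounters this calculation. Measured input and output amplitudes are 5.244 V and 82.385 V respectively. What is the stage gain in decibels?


Voltage gain in dB:
G = 20 * log10(Vout / Vin)
  = 20 * log10(82.385 / 5.244)
  = 20 * log10(15.710336)
  = 20 * 1.196185
  = 23.92 dB

23.92 dB


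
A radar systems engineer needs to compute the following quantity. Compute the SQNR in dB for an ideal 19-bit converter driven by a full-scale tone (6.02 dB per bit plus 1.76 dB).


Theoretical SNR for a full-scale sinusoid:
SNR = 6.02 * N + 1.76
    = 6.02 * 19 + 1.76
    = 114.38 + 1.76
    = 116.14 dB

116.14 dB


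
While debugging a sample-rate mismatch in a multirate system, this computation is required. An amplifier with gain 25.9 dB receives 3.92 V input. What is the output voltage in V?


Output voltage from dB gain:
V_out = V_in * 10^(gain_dB / 20)
      = 3.92 * 10^(25.9 / 20)
      = 3.92 * 19.724227
      = 77.319 V

77.319 V


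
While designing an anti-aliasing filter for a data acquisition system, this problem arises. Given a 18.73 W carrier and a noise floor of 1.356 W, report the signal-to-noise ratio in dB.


SNR in decibels:
SNR = 10 * log10(Ps / Pn)
    = 10 * log10(18.73 / 1.356)
    = 10 * log10(13.8127)
    = 10 * 1.1403
    = 11.4 dB

11.4 dB


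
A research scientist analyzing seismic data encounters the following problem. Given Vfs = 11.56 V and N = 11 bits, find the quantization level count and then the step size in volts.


Step 1 — number of quantization levels:
L = 2^N = 2^11 = 2048

Step 2 — LSB step size:
delta = Vfs / L
      = 11.56 / 2048
      = 0.00564453 V

Levels = 2048; step size = 0.00564453 V


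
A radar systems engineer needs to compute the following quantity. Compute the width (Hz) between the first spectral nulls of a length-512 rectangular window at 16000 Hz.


Main lobe width for a rectangular window:
Width = 2 * fs / N
      = 2 * 16000 / 512
      = 32000 / 512
      = 62.5 Hz

62.5 Hz


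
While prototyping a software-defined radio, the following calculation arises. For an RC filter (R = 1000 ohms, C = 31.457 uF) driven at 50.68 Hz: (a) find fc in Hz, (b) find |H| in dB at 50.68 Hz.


Step 1 — cutoff frequency:
fc = 1 / (2*pi*R*C)
C = 31.457 uF = 3.1457e-05 F
fc = 1 / (2*pi*1000*3.1457e-05)
   = 5.05944 Hz

Step 2 — magnitude at f = 50.68 Hz:
|H(f)| = 1 / sqrt(1 + (f/fc)^2)
f/fc = 50.68 / 5.05944 = 10.016919
|H| = 1 / sqrt(1 + 100.338666) = 0.0993373
|H|_dB = 20*log10(0.0993373) = -20.06 dB

fc = 5.05944 Hz; |H(50.68 Hz)| = -20.06 dB


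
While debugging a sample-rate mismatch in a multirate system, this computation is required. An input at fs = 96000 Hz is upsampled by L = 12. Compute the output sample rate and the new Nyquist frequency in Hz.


Step 1 — output sample rate after interpolation by L:
fs_out = L * fs_in = 12 * 96000 = 1152000 Hz

Step 2 — Nyquist frequency of the output stream:
f_Nyq = fs_out / 2 = 1152000 / 2 = 576000.0 Hz

fs_out = 1152000 Hz; f_Nyquist = 576000.0 Hz


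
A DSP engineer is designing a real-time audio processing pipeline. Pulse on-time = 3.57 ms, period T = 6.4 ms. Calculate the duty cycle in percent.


Duty cycle as a percentage:
DC = (t_on / T) * 100
   = (3.57 / 6.4) * 100
   = 0.557812 * 100
   = 55.78 %

55.78 %


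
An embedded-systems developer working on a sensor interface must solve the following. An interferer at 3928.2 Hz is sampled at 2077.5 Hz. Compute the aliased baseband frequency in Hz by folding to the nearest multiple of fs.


Compute the nearest integer multiple of fs to the signal:
n = round(3928.2 / 2077.5) = 2
f_alias = |3928.2 - 2 * 2077.5|
        = |3928.2 - 4155.0|
        = 226.8 Hz

226.8
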